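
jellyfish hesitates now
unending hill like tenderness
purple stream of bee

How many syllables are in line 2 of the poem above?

Line 2: "unending hill like tenderness": 3+1+1+3 = 8

8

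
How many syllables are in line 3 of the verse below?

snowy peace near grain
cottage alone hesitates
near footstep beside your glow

Line 3: near(1) + footstep(2) + beside(2) + your(1) + glow(1) = 7

7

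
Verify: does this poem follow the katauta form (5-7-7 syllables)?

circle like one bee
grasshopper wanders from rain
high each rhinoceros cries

Line 1: circle(2) + like(1) + one(1) + bee(1) = 5 ✓
Line 2: grasshopper(3) + wanders(2) + from(1) + rain(1) = 7 ✓
Line 3: high(1) + each(1) + rhinoceros(4) + cries(1) = 7 ✓

Yes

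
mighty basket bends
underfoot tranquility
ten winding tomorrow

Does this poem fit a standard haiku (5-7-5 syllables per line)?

No

Line 1: mighty(2) + basket(2) + bends(1) = 5 ✓
Line 2: underfoot(3) + tranquility(4) = 7 ✓
Line 3: ten(1) + winding(2) + tomorrow(3) = 6 (expected 5)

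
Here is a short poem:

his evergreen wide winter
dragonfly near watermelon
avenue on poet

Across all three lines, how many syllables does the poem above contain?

21

Line 1: his (1), evergreen (3), wide (1), winter (2) → 7
Line 2: dragonfly (3), near (1), watermelon (4) → 8
Line 3: avenue (3), on (1), poet (2) → 6
Total: 7 + 8 + 6 = 21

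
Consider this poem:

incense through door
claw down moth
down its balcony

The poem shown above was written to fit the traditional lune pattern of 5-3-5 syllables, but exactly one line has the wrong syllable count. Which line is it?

Line 1

Line 1: incense (2), through (1), door (1) → 4 (expected 5)
Line 2: claw (1), down (1), moth (1) → 3 ✓
Line 3: down (1), its (1), balcony (3) → 5 ✓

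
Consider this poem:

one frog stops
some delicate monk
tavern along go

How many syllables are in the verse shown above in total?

13

Line 1: "one frog stops": 1+1+1 = 3
Line 2: "some delicate monk": 1+3+1 = 5
Line 3: "tavern along go": 2+2+1 = 5
Total: 3 + 5 + 5 = 13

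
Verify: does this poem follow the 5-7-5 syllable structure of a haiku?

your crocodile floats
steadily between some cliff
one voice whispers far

Line 1: your (1), crocodile (3), floats (1) → 5 ✓
Line 2: steadily (3), between (2), some (1), cliff (1) → 7 ✓
Line 3: one (1), voice (1), whispers (2), far (1) → 5 ✓

Yes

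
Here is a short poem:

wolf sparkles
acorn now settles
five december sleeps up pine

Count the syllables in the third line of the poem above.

The third line: "five december sleeps up pine": 1+3+1+1+1 = 7

7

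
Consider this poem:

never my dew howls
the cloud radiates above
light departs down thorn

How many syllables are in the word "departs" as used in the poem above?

"departs" has 2 syllables.

2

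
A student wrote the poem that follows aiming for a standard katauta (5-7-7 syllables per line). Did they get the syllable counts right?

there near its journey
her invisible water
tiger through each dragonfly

Line 1: there(1) + near(1) + its(1) + journey(2) = 5 ✓
Line 2: her(1) + invisible(4) + water(2) = 7 ✓
Line 3: tiger(2) + through(1) + each(1) + dragonfly(3) = 7 ✓

Yes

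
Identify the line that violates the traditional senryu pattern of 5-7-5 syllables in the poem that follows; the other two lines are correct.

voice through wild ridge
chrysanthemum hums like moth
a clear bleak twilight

Line 1: voice(1) + through(1) + wild(1) + ridge(1) = 4 (expected 5)
Line 2: chrysanthemum(4) + hums(1) + like(1) + moth(1) = 7 ✓
Line 3: a(1) + clear(1) + bleak(1) + twilight(2) = 5 ✓

The first line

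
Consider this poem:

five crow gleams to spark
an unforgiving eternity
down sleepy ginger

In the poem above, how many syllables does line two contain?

Line two: an (1), unforgiving (4), eternity (4) → 9

9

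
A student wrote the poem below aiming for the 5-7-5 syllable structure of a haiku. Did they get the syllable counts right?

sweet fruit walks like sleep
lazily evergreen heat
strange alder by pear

Yes

Line 1: sweet(1) + fruit(1) + walks(1) + like(1) + sleep(1) = 5 ✓
Line 2: lazily(3) + evergreen(3) + heat(1) = 7 ✓
Line 3: strange(1) + alder(2) + by(1) + pear(1) = 5 ✓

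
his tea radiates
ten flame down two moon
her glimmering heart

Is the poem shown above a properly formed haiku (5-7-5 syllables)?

Line 1: "his tea radiates": 1+1+3 = 5 ✓
Line 2: "ten flame down two moon": 1+1+1+1+1 = 5 (expected 7)
Line 3: "her glimmering heart": 1+3+1 = 5 ✓

No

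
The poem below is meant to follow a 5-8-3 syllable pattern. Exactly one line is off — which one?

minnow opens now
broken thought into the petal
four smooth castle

Line 1: "minnow opens now": 2+2+1 = 5 ✓
Line 2: "broken thought into the petal": 2+1+2+1+2 = 8 ✓
Line 3: "four smooth castle": 1+1+2 = 4 (expected 3)

The third line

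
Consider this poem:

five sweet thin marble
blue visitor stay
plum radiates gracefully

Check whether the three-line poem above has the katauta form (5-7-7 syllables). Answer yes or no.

No

Line 1: five (1), sweet (1), thin (1), marble (2) → 5 ✓
Line 2: blue (1), visitor (3), stay (1) → 5 (expected 7)
Line 3: plum (1), radiates (3), gracefully (3) → 7 ✓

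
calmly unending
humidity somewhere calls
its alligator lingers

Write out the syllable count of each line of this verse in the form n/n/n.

5/7/7

Line 1: calmly(2) + unending(3) = 5
Line 2: humidity(4) + somewhere(2) + calls(1) = 7
Line 3: its(1) + alligator(4) + lingers(2) = 7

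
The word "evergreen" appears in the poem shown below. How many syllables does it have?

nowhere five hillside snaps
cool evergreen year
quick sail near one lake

3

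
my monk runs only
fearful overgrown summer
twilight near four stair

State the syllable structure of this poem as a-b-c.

5-7-5

Line 1: my(1) + monk(1) + runs(1) + only(2) = 5
Line 2: fearful(2) + overgrown(3) + summer(2) = 7
Line 3: twilight(2) + near(1) + four(1) + stair(1) = 5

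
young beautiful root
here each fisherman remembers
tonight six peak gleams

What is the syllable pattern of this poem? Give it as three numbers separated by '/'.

Line 1: young (1), beautiful (3), root (1) → 5
Line 2: here (1), each (1), fisherman (3), remembers (3) → 8
Line 3: tonight (2), six (1), peak (1), gleams (1) → 5

5/8/5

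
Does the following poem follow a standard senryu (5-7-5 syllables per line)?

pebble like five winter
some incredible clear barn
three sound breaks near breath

Line 1: "pebble like five winter": 2+1+1+2 = 6 (expected 5)
Line 2: "some incredible clear barn": 1+4+1+1 = 7 ✓
Line 3: "three sound breaks near breath": 1+1+1+1+1 = 5 ✓

No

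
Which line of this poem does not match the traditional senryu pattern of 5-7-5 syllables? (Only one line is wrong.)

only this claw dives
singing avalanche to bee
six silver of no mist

Line 1: only (2), this (1), claw (1), dives (1) → 5 ✓
Line 2: singing (2), avalanche (3), to (1), bee (1) → 7 ✓
Line 3: six (1), silver (2), of (1), no (1), mist (1) → 6 (expected 5)

The third line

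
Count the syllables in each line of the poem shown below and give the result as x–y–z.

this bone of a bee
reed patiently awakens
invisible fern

5–7–5

Line 1: this(1) + bone(1) + of(1) + a(1) + bee(1) = 5
Line 2: reed(1) + patiently(3) + awakens(3) = 7
Line 3: invisible(4) + fern(1) = 5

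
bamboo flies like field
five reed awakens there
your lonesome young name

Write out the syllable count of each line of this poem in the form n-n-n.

5-6-5

Line 1: bamboo (2), flies (1), like (1), field (1) → 5
Line 2: five (1), reed (1), awakens (3), there (1) → 6
Line 3: your (1), lonesome (2), young (1), name (1) → 5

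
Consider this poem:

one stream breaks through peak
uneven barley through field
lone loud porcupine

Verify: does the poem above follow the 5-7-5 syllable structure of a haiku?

Line 1: "one stream breaks through peak": 1+1+1+1+1 = 5 ✓
Line 2: "uneven barley through field": 3+2+1+1 = 7 ✓
Line 3: "lone loud porcupine": 1+1+3 = 5 ✓

Yes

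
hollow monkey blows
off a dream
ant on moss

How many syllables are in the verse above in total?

Line 1: "hollow monkey blows": 2+2+1 = 5
Line 2: "off a dream": 1+1+1 = 3
Line 3: "ant on moss": 1+1+1 = 3
Total: 5 + 3 + 3 = 11

11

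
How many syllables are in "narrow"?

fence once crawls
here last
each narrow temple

"narrow" has 2 syllables.

2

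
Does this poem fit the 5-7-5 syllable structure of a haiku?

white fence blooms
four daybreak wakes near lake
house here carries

Line 1: "white fence blooms": 1+1+1 = 3 (expected 5)
Line 2: "four daybreak wakes near lake": 1+2+1+1+1 = 6 (expected 7)
Line 3: "house here carries": 1+1+2 = 4 (expected 5)

No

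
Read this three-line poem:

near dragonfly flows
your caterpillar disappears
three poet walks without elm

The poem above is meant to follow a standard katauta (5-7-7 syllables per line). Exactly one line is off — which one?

Line 1: "near dragonfly flows": 1+3+1 = 5 ✓
Line 2: "your caterpillar disappears": 1+4+3 = 8 (expected 7)
Line 3: "three poet walks without elm": 1+2+1+2+1 = 7 ✓

Line 2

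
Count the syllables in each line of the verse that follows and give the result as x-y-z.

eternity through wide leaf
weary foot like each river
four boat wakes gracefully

7-7-6

Line 1: "eternity through wide leaf": 4+1+1+1 = 7
Line 2: "weary foot like each river": 2+1+1+1+2 = 7
Line 3: "four boat wakes gracefully": 1+1+1+3 = 6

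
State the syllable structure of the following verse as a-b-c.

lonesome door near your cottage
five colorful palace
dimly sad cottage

Line 1: "lonesome door near your cottage": 2+1+1+1+2 = 7
Line 2: "five colorful palace": 1+3+2 = 6
Line 3: "dimly sad cottage": 2+1+2 = 5

7-6-5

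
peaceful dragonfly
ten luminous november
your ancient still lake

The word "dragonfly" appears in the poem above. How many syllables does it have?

3

"dragonfly" has 3 syllables.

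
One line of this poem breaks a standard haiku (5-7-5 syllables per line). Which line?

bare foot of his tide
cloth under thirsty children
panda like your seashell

The third line

Line 1: bare (1), foot (1), of (1), his (1), tide (1) → 5 ✓
Line 2: cloth (1), under (2), thirsty (2), children (2) → 7 ✓
Line 3: panda (2), like (1), your (1), seashell (2) → 6 (expected 5)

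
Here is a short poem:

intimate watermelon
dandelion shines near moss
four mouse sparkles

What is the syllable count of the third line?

4

The third line: four(1) + mouse(1) + sparkles(2) = 4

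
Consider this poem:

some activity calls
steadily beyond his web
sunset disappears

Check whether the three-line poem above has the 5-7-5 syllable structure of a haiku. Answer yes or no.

No

Line 1: some(1) + activity(4) + calls(1) = 6 (expected 5)
Line 2: steadily(3) + beyond(2) + his(1) + web(1) = 7 ✓
Line 3: sunset(2) + disappears(3) = 5 ✓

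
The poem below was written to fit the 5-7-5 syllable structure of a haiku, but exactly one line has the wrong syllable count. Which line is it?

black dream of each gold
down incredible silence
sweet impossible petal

Line 1: "black dream of each gold": 1+1+1+1+1 = 5 ✓
Line 2: "down incredible silence": 1+4+2 = 7 ✓
Line 3: "sweet impossible petal": 1+4+2 = 7 (expected 5)

Line 3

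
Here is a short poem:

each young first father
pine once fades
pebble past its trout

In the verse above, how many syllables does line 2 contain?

Line 2: pine(1) + once(1) + fades(1) = 3

3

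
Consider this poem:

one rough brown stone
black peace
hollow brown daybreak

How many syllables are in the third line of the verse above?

5

The third line: hollow(2) + brown(1) + daybreak(2) = 5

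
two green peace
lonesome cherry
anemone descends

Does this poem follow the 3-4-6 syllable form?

Line 1: two(1) + green(1) + peace(1) = 3 ✓
Line 2: lonesome(2) + cherry(2) = 4 ✓
Line 3: anemone(4) + descends(2) = 6 ✓

Yes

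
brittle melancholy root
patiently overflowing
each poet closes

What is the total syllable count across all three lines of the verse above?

Line 1: brittle (2), melancholy (4), root (1) → 7
Line 2: patiently (3), overflowing (4) → 7
Line 3: each (1), poet (2), closes (2) → 5
Total: 7 + 7 + 5 = 19

19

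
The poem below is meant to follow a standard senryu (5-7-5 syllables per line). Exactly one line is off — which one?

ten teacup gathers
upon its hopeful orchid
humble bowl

Line 3

Line 1: ten(1) + teacup(2) + gathers(2) = 5 ✓
Line 2: upon(2) + its(1) + hopeful(2) + orchid(2) = 7 ✓
Line 3: humble(2) + bowl(1) = 3 (expected 5)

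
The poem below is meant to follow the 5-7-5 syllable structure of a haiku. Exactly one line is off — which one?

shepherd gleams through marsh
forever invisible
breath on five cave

Line 1: "shepherd gleams through marsh": 2+1+1+1 = 5 ✓
Line 2: "forever invisible": 3+4 = 7 ✓
Line 3: "breath on five cave": 1+1+1+1 = 4 (expected 5)

The third line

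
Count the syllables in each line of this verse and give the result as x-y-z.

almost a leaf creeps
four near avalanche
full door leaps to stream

5-5-5

Line 1: almost(2) + a(1) + leaf(1) + creeps(1) = 5
Line 2: four(1) + near(1) + avalanche(3) = 5
Line 3: full(1) + door(1) + leaps(1) + to(1) + stream(1) = 5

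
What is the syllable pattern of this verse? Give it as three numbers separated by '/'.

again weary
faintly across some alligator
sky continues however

Line 1: "again weary": 2+2 = 4
Line 2: "faintly across some alligator": 2+2+1+4 = 9
Line 3: "sky continues however": 1+3+3 = 7

4/9/7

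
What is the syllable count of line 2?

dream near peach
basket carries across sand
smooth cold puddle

7

Line 2: basket(2) + carries(2) + across(2) + sand(1) = 7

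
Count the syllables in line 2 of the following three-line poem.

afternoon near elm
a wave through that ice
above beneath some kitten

Line 2: a(1) + wave(1) + through(1) + that(1) + ice(1) = 5

5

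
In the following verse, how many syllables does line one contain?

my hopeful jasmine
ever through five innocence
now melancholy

Line one: my(1) + hopeful(2) + jasmine(2) = 5

5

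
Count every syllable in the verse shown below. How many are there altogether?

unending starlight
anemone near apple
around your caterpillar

19

Line 1: unending (3), starlight (2) → 5
Line 2: anemone (4), near (1), apple (2) → 7
Line 3: around (2), your (1), caterpillar (4) → 7
Total: 5 + 7 + 7 = 19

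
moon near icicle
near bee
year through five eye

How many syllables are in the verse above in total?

11

Line 1: moon(1) + near(1) + icicle(3) = 5
Line 2: near(1) + bee(1) = 2
Line 3: year(1) + through(1) + five(1) + eye(1) = 4
Total: 5 + 2 + 4 = 11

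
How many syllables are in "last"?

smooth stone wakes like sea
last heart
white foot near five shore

"last" has 1 syllable.

1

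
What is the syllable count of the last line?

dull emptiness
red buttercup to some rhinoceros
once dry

2

The last line: once (1), dry (1) → 2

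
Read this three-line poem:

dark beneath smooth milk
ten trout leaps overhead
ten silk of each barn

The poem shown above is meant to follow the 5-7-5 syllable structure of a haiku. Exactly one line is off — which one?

Line 1: dark(1) + beneath(2) + smooth(1) + milk(1) = 5 ✓
Line 2: ten(1) + trout(1) + leaps(1) + overhead(3) = 6 (expected 7)
Line 3: ten(1) + silk(1) + of(1) + each(1) + barn(1) = 5 ✓

The second line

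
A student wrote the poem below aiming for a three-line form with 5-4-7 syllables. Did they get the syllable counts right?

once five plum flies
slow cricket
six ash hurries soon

No

Line 1: "once five plum flies": 1+1+1+1 = 4 (expected 5)
Line 2: "slow cricket": 1+2 = 3 (expected 4)
Line 3: "six ash hurries soon": 1+1+2+1 = 5 (expected 7)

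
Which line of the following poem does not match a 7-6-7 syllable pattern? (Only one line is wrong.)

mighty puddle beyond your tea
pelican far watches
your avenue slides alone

The first line

Line 1: "mighty puddle beyond your tea": 2+2+2+1+1 = 8 (expected 7)
Line 2: "pelican far watches": 3+1+2 = 6 ✓
Line 3: "your avenue slides alone": 1+3+1+2 = 7 ✓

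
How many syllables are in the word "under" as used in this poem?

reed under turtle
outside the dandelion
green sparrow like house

2

"under" has 2 syllables.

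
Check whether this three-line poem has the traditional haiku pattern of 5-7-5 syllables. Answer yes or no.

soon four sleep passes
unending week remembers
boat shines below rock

Yes

Line 1: soon (1), four (1), sleep (1), passes (2) → 5 ✓
Line 2: unending (3), week (1), remembers (3) → 7 ✓
Line 3: boat (1), shines (1), below (2), rock (1) → 5 ✓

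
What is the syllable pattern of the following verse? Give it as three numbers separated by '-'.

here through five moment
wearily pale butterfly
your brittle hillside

5-7-5

Line 1: "here through five moment": 1+1+1+2 = 5
Line 2: "wearily pale butterfly": 3+1+3 = 7
Line 3: "your brittle hillside": 1+2+2 = 5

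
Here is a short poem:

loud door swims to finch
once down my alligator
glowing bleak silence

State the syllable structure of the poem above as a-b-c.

Line 1: loud (1), door (1), swims (1), to (1), finch (1) → 5
Line 2: once (1), down (1), my (1), alligator (4) → 7
Line 3: glowing (2), bleak (1), silence (2) → 5

5-7-5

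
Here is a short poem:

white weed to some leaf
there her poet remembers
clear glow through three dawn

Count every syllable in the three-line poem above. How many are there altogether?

17

Line 1: white (1), weed (1), to (1), some (1), leaf (1) → 5
Line 2: there (1), her (1), poet (2), remembers (3) → 7
Line 3: clear (1), glow (1), through (1), three (1), dawn (1) → 5
Total: 5 + 7 + 5 = 17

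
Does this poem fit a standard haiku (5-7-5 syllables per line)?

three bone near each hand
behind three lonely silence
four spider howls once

Line 1: three (1), bone (1), near (1), each (1), hand (1) → 5 ✓
Line 2: behind (2), three (1), lonely (2), silence (2) → 7 ✓
Line 3: four (1), spider (2), howls (1), once (1) → 5 ✓

Yes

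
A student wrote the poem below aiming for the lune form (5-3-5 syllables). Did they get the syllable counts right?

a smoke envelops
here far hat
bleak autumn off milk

Yes

Line 1: a(1) + smoke(1) + envelops(3) = 5 ✓
Line 2: here(1) + far(1) + hat(1) = 3 ✓
Line 3: bleak(1) + autumn(2) + off(1) + milk(1) = 5 ✓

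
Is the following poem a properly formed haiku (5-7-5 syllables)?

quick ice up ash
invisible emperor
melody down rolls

Line 1: "quick ice up ash": 1+1+1+1 = 4 (expected 5)
Line 2: "invisible emperor": 4+3 = 7 ✓
Line 3: "melody down rolls": 3+1+1 = 5 ✓

No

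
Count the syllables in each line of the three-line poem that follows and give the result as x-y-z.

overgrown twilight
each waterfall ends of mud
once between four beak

Line 1: "overgrown twilight": 3+2 = 5
Line 2: "each waterfall ends of mud": 1+3+1+1+1 = 7
Line 3: "once between four beak": 1+2+1+1 = 5

5-7-5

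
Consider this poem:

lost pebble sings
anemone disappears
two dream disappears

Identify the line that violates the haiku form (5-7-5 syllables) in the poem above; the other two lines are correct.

Line 1

Line 1: "lost pebble sings": 1+2+1 = 4 (expected 5)
Line 2: "anemone disappears": 4+3 = 7 ✓
Line 3: "two dream disappears": 1+1+3 = 5 ✓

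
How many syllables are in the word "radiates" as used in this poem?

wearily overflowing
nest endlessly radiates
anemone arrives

3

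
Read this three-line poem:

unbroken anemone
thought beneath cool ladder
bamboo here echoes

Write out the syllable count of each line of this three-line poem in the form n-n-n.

Line 1: "unbroken anemone": 3+4 = 7
Line 2: "thought beneath cool ladder": 1+2+1+2 = 6
Line 3: "bamboo here echoes": 2+1+2 = 5

7-6-5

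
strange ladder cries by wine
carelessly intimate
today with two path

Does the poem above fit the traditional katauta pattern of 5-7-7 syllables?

Line 1: "strange ladder cries by wine": 1+2+1+1+1 = 6 (expected 5)
Line 2: "carelessly intimate": 3+3 = 6 (expected 7)
Line 3: "today with two path": 2+1+1+1 = 5 (expected 7)

No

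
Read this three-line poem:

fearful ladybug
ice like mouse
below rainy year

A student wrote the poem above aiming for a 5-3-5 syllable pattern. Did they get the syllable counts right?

Yes

Line 1: fearful (2), ladybug (3) → 5 ✓
Line 2: ice (1), like (1), mouse (1) → 3 ✓
Line 3: below (2), rainy (2), year (1) → 5 ✓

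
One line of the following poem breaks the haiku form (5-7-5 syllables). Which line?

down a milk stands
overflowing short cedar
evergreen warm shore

Line 1: "down a milk stands": 1+1+1+1 = 4 (expected 5)
Line 2: "overflowing short cedar": 4+1+2 = 7 ✓
Line 3: "evergreen warm shore": 3+1+1 = 5 ✓

Line 1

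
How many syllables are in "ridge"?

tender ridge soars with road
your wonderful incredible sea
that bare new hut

"ridge" has 1 syllable.

1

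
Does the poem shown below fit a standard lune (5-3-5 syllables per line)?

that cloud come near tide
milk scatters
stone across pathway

Line 1: that(1) + cloud(1) + come(1) + near(1) + tide(1) = 5 ✓
Line 2: milk(1) + scatters(2) = 3 ✓
Line 3: stone(1) + across(2) + pathway(2) = 5 ✓

Yes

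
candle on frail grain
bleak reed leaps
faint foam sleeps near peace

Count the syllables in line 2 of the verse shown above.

3

Line 2: bleak(1) + reed(1) + leaps(1) = 3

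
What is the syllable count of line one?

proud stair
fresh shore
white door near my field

Line one: proud (1), stair (1) → 2

2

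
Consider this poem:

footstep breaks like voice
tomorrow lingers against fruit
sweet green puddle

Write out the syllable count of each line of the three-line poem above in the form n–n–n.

5–8–4

Line 1: footstep (2), breaks (1), like (1), voice (1) → 5
Line 2: tomorrow (3), lingers (2), against (2), fruit (1) → 8
Line 3: sweet (1), green (1), puddle (2) → 4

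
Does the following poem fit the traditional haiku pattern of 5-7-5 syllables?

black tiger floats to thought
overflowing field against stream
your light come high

No

Line 1: black(1) + tiger(2) + floats(1) + to(1) + thought(1) = 6 (expected 5)
Line 2: overflowing(4) + field(1) + against(2) + stream(1) = 8 (expected 7)
Line 3: your(1) + light(1) + come(1) + high(1) = 4 (expected 5)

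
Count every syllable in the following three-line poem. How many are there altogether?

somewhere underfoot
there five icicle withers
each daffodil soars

17

Line 1: "somewhere underfoot": 2+3 = 5
Line 2: "there five icicle withers": 1+1+3+2 = 7
Line 3: "each daffodil soars": 1+3+1 = 5
Total: 5 + 7 + 5 = 17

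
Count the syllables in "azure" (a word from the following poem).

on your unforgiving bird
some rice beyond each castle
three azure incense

2

"azure" has 2 syllables.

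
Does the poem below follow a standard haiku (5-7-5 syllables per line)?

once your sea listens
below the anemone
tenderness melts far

Yes

Line 1: once(1) + your(1) + sea(1) + listens(2) = 5 ✓
Line 2: below(2) + the(1) + anemone(4) = 7 ✓
Line 3: tenderness(3) + melts(1) + far(1) = 5 ✓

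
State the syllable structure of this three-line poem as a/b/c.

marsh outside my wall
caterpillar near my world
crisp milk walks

5/7/3

Line 1: marsh(1) + outside(2) + my(1) + wall(1) = 5
Line 2: caterpillar(4) + near(1) + my(1) + world(1) = 7
Line 3: crisp(1) + milk(1) + walks(1) = 3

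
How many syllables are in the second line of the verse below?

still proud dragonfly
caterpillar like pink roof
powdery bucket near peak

7

The second line: caterpillar (4), like (1), pink (1), roof (1) → 7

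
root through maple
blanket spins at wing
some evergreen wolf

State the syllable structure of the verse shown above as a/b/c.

Line 1: root(1) + through(1) + maple(2) = 4
Line 2: blanket(2) + spins(1) + at(1) + wing(1) = 5
Line 3: some(1) + evergreen(3) + wolf(1) = 5

4/5/5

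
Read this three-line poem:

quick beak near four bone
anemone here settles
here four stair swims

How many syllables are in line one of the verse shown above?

5

Line one: quick (1), beak (1), near (1), four (1), bone (1) → 5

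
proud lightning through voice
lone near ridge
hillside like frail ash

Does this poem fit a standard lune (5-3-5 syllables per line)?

Line 1: proud(1) + lightning(2) + through(1) + voice(1) = 5 ✓
Line 2: lone(1) + near(1) + ridge(1) = 3 ✓
Line 3: hillside(2) + like(1) + frail(1) + ash(1) = 5 ✓

Yes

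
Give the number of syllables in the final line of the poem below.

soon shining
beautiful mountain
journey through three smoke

5

The final line: "journey through three smoke": 2+1+1+1 = 5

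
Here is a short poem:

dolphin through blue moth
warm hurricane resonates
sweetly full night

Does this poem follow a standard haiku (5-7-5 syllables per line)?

No

Line 1: dolphin(2) + through(1) + blue(1) + moth(1) = 5 ✓
Line 2: warm(1) + hurricane(3) + resonates(3) = 7 ✓
Line 3: sweetly(2) + full(1) + night(1) = 4 (expected 5)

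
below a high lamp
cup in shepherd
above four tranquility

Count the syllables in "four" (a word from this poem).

1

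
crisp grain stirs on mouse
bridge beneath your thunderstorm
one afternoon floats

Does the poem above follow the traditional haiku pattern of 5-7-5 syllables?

Line 1: crisp (1), grain (1), stirs (1), on (1), mouse (1) → 5 ✓
Line 2: bridge (1), beneath (2), your (1), thunderstorm (3) → 7 ✓
Line 3: one (1), afternoon (3), floats (1) → 5 ✓

Yes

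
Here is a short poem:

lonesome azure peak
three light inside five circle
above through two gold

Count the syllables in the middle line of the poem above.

The middle line: three(1) + light(1) + inside(2) + five(1) + circle(2) = 7

7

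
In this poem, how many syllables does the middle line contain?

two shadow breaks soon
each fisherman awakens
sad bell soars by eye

The middle line: "each fisherman awakens": 1+3+3 = 7

7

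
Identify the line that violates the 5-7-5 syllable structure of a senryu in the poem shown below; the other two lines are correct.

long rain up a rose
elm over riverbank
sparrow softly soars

The second line

Line 1: long(1) + rain(1) + up(1) + a(1) + rose(1) = 5 ✓
Line 2: elm(1) + over(2) + riverbank(3) = 6 (expected 7)
Line 3: sparrow(2) + softly(2) + soars(1) = 5 ✓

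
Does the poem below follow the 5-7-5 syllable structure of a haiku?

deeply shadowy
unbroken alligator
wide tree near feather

Line 1: deeply (2), shadowy (3) → 5 ✓
Line 2: unbroken (3), alligator (4) → 7 ✓
Line 3: wide (1), tree (1), near (1), feather (2) → 5 ✓

Yes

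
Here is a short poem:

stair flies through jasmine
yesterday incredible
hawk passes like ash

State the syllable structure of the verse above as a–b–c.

5–7–5

Line 1: "stair flies through jasmine": 1+1+1+2 = 5
Line 2: "yesterday incredible": 3+4 = 7
Line 3: "hawk passes like ash": 1+2+1+1 = 5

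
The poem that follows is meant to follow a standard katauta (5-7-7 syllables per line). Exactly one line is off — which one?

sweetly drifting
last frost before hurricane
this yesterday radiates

Line 1: sweetly (2), drifting (2) → 4 (expected 5)
Line 2: last (1), frost (1), before (2), hurricane (3) → 7 ✓
Line 3: this (1), yesterday (3), radiates (3) → 7 ✓

Line 1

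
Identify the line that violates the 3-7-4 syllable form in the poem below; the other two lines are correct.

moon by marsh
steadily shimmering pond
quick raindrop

The third line

Line 1: "moon by marsh": 1+1+1 = 3 ✓
Line 2: "steadily shimmering pond": 3+3+1 = 7 ✓
Line 3: "quick raindrop": 1+2 = 3 (expected 4)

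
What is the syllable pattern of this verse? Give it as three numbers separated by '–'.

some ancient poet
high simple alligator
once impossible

Line 1: some(1) + ancient(2) + poet(2) = 5
Line 2: high(1) + simple(2) + alligator(4) = 7
Line 3: once(1) + impossible(4) = 5

5–7–5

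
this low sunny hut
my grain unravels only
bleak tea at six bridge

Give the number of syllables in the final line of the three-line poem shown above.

The final line: "bleak tea at six bridge": 1+1+1+1+1 = 5

5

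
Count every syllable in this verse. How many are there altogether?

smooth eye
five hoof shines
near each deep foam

9

Line 1: smooth(1) + eye(1) = 2
Line 2: five(1) + hoof(1) + shines(1) = 3
Line 3: near(1) + each(1) + deep(1) + foam(1) = 4
Total: 2 + 3 + 4 = 9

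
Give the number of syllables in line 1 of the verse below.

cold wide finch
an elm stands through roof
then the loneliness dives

3

Line 1: "cold wide finch": 1+1+1 = 3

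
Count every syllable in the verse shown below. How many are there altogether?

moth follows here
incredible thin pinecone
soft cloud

Line 1: "moth follows here": 1+2+1 = 4
Line 2: "incredible thin pinecone": 4+1+2 = 7
Line 3: "soft cloud": 1+1 = 2
Total: 4 + 7 + 2 = 13

13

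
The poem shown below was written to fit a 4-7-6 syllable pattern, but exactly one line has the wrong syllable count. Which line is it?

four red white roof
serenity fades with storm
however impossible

The third line

Line 1: "four red white roof": 1+1+1+1 = 4 ✓
Line 2: "serenity fades with storm": 4+1+1+1 = 7 ✓
Line 3: "however impossible": 3+4 = 7 (expected 6)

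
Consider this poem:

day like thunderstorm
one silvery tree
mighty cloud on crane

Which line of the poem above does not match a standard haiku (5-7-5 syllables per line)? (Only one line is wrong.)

Line 1: day(1) + like(1) + thunderstorm(3) = 5 ✓
Line 2: one(1) + silvery(3) + tree(1) = 5 (expected 7)
Line 3: mighty(2) + cloud(1) + on(1) + crane(1) = 5 ✓

Line 2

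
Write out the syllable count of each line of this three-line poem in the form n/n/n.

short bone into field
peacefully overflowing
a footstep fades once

Line 1: short (1), bone (1), into (2), field (1) → 5
Line 2: peacefully (3), overflowing (4) → 7
Line 3: a (1), footstep (2), fades (1), once (1) → 5

5/7/5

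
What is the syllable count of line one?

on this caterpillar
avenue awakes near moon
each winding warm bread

Line one: on (1), this (1), caterpillar (4) → 6

6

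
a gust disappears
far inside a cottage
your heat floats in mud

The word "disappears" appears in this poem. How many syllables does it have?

3

"disappears" has 3 syllables.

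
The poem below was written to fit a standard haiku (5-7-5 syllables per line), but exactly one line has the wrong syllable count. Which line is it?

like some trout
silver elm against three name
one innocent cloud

The first line

Line 1: "like some trout": 1+1+1 = 3 (expected 5)
Line 2: "silver elm against three name": 2+1+2+1+1 = 7 ✓
Line 3: "one innocent cloud": 1+3+1 = 5 ✓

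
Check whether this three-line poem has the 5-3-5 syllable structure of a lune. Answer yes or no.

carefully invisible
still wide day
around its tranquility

No

Line 1: carefully(3) + invisible(4) = 7 (expected 5)
Line 2: still(1) + wide(1) + day(1) = 3 ✓
Line 3: around(2) + its(1) + tranquility(4) = 7 (expected 5)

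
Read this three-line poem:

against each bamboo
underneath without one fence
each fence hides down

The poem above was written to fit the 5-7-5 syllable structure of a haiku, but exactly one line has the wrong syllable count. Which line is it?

Line 1: against(2) + each(1) + bamboo(2) = 5 ✓
Line 2: underneath(3) + without(2) + one(1) + fence(1) = 7 ✓
Line 3: each(1) + fence(1) + hides(1) + down(1) = 4 (expected 5)

The third line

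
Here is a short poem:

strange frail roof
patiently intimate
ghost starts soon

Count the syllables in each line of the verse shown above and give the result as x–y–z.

Line 1: strange (1), frail (1), roof (1) → 3
Line 2: patiently (3), intimate (3) → 6
Line 3: ghost (1), starts (1), soon (1) → 3

3–6–3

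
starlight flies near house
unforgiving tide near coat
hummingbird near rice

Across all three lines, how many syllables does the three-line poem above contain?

Line 1: "starlight flies near house": 2+1+1+1 = 5
Line 2: "unforgiving tide near coat": 4+1+1+1 = 7
Line 3: "hummingbird near rice": 3+1+1 = 5
Total: 5 + 7 + 5 = 17

17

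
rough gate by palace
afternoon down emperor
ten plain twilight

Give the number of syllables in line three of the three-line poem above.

Line three: "ten plain twilight": 1+1+2 = 4

4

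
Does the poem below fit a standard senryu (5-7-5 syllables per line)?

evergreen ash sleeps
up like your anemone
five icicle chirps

Yes

Line 1: "evergreen ash sleeps": 3+1+1 = 5 ✓
Line 2: "up like your anemone": 1+1+1+4 = 7 ✓
Line 3: "five icicle chirps": 1+3+1 = 5 ✓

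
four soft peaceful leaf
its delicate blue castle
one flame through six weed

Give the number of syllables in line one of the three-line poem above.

5

Line one: four(1) + soft(1) + peaceful(2) + leaf(1) = 5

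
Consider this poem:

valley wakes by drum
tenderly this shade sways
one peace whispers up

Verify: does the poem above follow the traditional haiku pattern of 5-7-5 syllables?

Line 1: valley (2), wakes (1), by (1), drum (1) → 5 ✓
Line 2: tenderly (3), this (1), shade (1), sways (1) → 6 (expected 7)
Line 3: one (1), peace (1), whispers (2), up (1) → 5 ✓

No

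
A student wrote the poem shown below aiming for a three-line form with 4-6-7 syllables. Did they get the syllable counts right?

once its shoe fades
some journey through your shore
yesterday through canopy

Line 1: once (1), its (1), shoe (1), fades (1) → 4 ✓
Line 2: some (1), journey (2), through (1), your (1), shore (1) → 6 ✓
Line 3: yesterday (3), through (1), canopy (3) → 7 ✓

Yes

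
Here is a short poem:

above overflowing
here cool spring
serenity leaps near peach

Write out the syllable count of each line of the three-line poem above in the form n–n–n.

Line 1: above (2), overflowing (4) → 6
Line 2: here (1), cool (1), spring (1) → 3
Line 3: serenity (4), leaps (1), near (1), peach (1) → 7

6–3–7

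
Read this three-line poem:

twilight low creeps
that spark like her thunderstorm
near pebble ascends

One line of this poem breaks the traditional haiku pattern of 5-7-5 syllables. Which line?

Line 1: twilight(2) + low(1) + creeps(1) = 4 (expected 5)
Line 2: that(1) + spark(1) + like(1) + her(1) + thunderstorm(3) = 7 ✓
Line 3: near(1) + pebble(2) + ascends(2) = 5 ✓

Line 1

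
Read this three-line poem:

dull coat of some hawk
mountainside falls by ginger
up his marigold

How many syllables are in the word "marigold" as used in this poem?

"marigold" has 3 syllables.

3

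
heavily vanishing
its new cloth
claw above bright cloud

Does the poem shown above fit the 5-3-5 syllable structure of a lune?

Line 1: heavily (3), vanishing (3) → 6 (expected 5)
Line 2: its (1), new (1), cloth (1) → 3 ✓
Line 3: claw (1), above (2), bright (1), cloud (1) → 5 ✓

No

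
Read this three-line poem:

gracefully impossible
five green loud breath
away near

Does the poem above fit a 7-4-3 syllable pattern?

Yes

Line 1: gracefully (3), impossible (4) → 7 ✓
Line 2: five (1), green (1), loud (1), breath (1) → 4 ✓
Line 3: away (2), near (1) → 3 ✓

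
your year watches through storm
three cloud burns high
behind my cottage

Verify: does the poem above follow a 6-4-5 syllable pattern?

Line 1: "your year watches through storm": 1+1+2+1+1 = 6 ✓
Line 2: "three cloud burns high": 1+1+1+1 = 4 ✓
Line 3: "behind my cottage": 2+1+2 = 5 ✓

Yes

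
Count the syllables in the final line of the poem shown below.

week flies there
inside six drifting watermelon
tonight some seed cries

The final line: tonight(2) + some(1) + seed(1) + cries(1) = 5

5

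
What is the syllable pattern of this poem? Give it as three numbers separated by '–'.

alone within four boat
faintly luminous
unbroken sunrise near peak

Line 1: alone (2), within (2), four (1), boat (1) → 6
Line 2: faintly (2), luminous (3) → 5
Line 3: unbroken (3), sunrise (2), near (1), peak (1) → 7

6–5–7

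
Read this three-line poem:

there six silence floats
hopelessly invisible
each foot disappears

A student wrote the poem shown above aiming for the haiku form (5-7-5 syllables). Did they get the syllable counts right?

Line 1: there(1) + six(1) + silence(2) + floats(1) = 5 ✓
Line 2: hopelessly(3) + invisible(4) = 7 ✓
Line 3: each(1) + foot(1) + disappears(3) = 5 ✓

Yes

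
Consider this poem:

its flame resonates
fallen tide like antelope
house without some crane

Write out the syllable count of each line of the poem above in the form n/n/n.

5/7/5

Line 1: its(1) + flame(1) + resonates(3) = 5
Line 2: fallen(2) + tide(1) + like(1) + antelope(3) = 7
Line 3: house(1) + without(2) + some(1) + crane(1) = 5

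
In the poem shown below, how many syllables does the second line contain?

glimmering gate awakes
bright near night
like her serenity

The second line: bright(1) + near(1) + night(1) = 3

3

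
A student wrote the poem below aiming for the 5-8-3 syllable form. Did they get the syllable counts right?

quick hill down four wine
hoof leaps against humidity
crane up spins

Yes

Line 1: "quick hill down four wine": 1+1+1+1+1 = 5 ✓
Line 2: "hoof leaps against humidity": 1+1+2+4 = 8 ✓
Line 3: "crane up spins": 1+1+1 = 3 ✓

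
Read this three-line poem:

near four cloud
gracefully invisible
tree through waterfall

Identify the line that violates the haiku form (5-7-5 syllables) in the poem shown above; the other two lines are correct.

Line 1

Line 1: near(1) + four(1) + cloud(1) = 3 (expected 5)
Line 2: gracefully(3) + invisible(4) = 7 ✓
Line 3: tree(1) + through(1) + waterfall(3) = 5 ✓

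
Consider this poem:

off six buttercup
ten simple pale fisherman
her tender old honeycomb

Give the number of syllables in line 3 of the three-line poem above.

7

Line 3: "her tender old honeycomb": 1+2+1+3 = 7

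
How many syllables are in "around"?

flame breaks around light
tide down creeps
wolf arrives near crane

2

"around" has 2 syllables.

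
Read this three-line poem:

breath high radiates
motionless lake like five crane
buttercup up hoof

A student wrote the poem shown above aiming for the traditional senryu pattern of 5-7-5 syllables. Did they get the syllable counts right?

Line 1: breath (1), high (1), radiates (3) → 5 ✓
Line 2: motionless (3), lake (1), like (1), five (1), crane (1) → 7 ✓
Line 3: buttercup (3), up (1), hoof (1) → 5 ✓

Yes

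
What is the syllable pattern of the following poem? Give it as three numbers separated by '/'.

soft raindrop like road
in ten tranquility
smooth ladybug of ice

Line 1: "soft raindrop like road": 1+2+1+1 = 5
Line 2: "in ten tranquility": 1+1+4 = 6
Line 3: "smooth ladybug of ice": 1+3+1+1 = 6

5/6/6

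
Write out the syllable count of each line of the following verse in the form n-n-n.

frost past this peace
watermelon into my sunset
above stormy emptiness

4-9-7

Line 1: frost (1), past (1), this (1), peace (1) → 4
Line 2: watermelon (4), into (2), my (1), sunset (2) → 9
Line 3: above (2), stormy (2), emptiness (3) → 7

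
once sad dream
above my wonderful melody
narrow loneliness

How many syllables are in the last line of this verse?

The last line: narrow (2), loneliness (3) → 5

5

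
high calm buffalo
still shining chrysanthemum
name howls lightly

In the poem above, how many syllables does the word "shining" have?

2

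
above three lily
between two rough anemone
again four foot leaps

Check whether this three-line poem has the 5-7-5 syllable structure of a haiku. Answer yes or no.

Line 1: above(2) + three(1) + lily(2) = 5 ✓
Line 2: between(2) + two(1) + rough(1) + anemone(4) = 8 (expected 7)
Line 3: again(2) + four(1) + foot(1) + leaps(1) = 5 ✓

No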